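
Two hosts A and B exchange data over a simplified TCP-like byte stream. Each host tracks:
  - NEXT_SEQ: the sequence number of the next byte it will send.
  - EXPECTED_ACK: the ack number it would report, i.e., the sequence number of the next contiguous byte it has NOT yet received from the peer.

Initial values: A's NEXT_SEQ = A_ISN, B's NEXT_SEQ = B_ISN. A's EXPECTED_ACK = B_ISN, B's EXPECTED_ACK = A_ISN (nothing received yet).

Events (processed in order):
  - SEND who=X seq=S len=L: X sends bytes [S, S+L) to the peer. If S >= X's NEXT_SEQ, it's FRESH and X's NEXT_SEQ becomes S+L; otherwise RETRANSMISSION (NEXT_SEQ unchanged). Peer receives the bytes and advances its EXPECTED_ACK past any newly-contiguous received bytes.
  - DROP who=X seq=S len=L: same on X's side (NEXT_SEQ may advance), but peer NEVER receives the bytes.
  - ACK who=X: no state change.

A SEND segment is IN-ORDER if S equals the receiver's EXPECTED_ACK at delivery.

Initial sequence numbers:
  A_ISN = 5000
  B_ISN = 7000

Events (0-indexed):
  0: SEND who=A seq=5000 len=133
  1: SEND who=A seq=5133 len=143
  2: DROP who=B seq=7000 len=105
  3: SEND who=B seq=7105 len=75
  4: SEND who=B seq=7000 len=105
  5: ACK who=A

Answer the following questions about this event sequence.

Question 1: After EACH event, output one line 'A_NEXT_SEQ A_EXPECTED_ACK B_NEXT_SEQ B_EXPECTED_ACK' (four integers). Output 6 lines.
5133 7000 7000 5133
5276 7000 7000 5276
5276 7000 7105 5276
5276 7000 7180 5276
5276 7180 7180 5276
5276 7180 7180 5276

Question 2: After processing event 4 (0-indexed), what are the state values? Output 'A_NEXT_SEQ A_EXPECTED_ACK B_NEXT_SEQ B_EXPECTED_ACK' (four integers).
After event 0: A_seq=5133 A_ack=7000 B_seq=7000 B_ack=5133
After event 1: A_seq=5276 A_ack=7000 B_seq=7000 B_ack=5276
After event 2: A_seq=5276 A_ack=7000 B_seq=7105 B_ack=5276
After event 3: A_seq=5276 A_ack=7000 B_seq=7180 B_ack=5276
After event 4: A_seq=5276 A_ack=7180 B_seq=7180 B_ack=5276

5276 7180 7180 5276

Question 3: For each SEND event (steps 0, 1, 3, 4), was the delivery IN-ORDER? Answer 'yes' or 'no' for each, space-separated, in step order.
Step 0: SEND seq=5000 -> in-order
Step 1: SEND seq=5133 -> in-order
Step 3: SEND seq=7105 -> out-of-order
Step 4: SEND seq=7000 -> in-order

Answer: yes yes no yes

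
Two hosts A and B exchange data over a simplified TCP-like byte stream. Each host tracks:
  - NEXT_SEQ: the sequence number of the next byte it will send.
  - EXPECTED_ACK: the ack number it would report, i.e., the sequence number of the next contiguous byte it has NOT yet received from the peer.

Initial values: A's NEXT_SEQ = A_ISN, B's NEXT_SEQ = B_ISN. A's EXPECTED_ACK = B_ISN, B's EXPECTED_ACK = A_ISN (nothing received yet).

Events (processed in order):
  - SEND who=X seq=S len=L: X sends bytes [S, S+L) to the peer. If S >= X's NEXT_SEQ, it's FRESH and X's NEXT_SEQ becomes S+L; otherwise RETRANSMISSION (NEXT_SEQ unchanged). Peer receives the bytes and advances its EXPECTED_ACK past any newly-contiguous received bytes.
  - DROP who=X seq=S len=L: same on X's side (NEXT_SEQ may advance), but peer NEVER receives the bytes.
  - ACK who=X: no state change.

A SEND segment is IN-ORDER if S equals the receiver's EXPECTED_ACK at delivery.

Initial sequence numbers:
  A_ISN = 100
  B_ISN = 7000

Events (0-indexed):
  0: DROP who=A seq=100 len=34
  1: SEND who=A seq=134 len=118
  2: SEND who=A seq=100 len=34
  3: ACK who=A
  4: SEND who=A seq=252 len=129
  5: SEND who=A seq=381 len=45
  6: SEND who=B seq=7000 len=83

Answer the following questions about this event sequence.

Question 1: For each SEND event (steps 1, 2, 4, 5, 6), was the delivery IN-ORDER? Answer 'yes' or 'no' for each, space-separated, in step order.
Step 1: SEND seq=134 -> out-of-order
Step 2: SEND seq=100 -> in-order
Step 4: SEND seq=252 -> in-order
Step 5: SEND seq=381 -> in-order
Step 6: SEND seq=7000 -> in-order

Answer: no yes yes yes yes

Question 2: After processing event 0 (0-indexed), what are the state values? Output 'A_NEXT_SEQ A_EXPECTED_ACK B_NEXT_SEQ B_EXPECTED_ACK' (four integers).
After event 0: A_seq=134 A_ack=7000 B_seq=7000 B_ack=100

134 7000 7000 100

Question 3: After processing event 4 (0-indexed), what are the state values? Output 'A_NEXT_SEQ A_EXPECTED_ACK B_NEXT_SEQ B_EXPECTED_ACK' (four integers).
After event 0: A_seq=134 A_ack=7000 B_seq=7000 B_ack=100
After event 1: A_seq=252 A_ack=7000 B_seq=7000 B_ack=100
After event 2: A_seq=252 A_ack=7000 B_seq=7000 B_ack=252
After event 3: A_seq=252 A_ack=7000 B_seq=7000 B_ack=252
After event 4: A_seq=381 A_ack=7000 B_seq=7000 B_ack=381

381 7000 7000 381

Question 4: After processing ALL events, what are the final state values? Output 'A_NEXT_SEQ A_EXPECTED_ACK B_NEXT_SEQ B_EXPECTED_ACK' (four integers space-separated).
After event 0: A_seq=134 A_ack=7000 B_seq=7000 B_ack=100
After event 1: A_seq=252 A_ack=7000 B_seq=7000 B_ack=100
After event 2: A_seq=252 A_ack=7000 B_seq=7000 B_ack=252
After event 3: A_seq=252 A_ack=7000 B_seq=7000 B_ack=252
After event 4: A_seq=381 A_ack=7000 B_seq=7000 B_ack=381
After event 5: A_seq=426 A_ack=7000 B_seq=7000 B_ack=426
After event 6: A_seq=426 A_ack=7083 B_seq=7083 B_ack=426

Answer: 426 7083 7083 426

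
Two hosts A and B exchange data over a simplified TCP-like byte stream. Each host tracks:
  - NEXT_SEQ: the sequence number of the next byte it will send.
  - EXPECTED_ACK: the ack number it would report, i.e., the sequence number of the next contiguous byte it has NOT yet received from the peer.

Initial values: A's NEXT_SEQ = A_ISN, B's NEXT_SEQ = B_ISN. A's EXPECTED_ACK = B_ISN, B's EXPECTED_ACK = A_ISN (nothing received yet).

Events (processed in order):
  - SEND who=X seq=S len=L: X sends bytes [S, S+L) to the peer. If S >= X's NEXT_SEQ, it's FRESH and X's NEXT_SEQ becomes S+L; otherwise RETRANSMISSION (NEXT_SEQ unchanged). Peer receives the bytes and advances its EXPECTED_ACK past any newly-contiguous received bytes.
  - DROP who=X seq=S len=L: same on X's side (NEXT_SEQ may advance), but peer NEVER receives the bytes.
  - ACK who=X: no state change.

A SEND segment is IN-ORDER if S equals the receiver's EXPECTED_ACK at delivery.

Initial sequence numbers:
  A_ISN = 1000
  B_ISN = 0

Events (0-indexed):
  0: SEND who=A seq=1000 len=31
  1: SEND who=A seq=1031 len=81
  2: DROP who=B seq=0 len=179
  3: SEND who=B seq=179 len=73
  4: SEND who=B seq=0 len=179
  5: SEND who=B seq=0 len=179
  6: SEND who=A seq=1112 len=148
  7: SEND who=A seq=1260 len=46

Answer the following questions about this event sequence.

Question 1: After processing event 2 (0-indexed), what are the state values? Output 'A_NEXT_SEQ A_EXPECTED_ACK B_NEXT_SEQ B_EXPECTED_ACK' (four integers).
After event 0: A_seq=1031 A_ack=0 B_seq=0 B_ack=1031
After event 1: A_seq=1112 A_ack=0 B_seq=0 B_ack=1112
After event 2: A_seq=1112 A_ack=0 B_seq=179 B_ack=1112

1112 0 179 1112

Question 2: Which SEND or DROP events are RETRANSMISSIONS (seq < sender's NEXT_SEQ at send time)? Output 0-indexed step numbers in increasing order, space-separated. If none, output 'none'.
Answer: 4 5

Derivation:
Step 0: SEND seq=1000 -> fresh
Step 1: SEND seq=1031 -> fresh
Step 2: DROP seq=0 -> fresh
Step 3: SEND seq=179 -> fresh
Step 4: SEND seq=0 -> retransmit
Step 5: SEND seq=0 -> retransmit
Step 6: SEND seq=1112 -> fresh
Step 7: SEND seq=1260 -> fresh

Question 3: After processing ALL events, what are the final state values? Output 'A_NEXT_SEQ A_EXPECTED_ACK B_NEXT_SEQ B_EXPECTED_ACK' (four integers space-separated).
Answer: 1306 252 252 1306

Derivation:
After event 0: A_seq=1031 A_ack=0 B_seq=0 B_ack=1031
After event 1: A_seq=1112 A_ack=0 B_seq=0 B_ack=1112
After event 2: A_seq=1112 A_ack=0 B_seq=179 B_ack=1112
After event 3: A_seq=1112 A_ack=0 B_seq=252 B_ack=1112
After event 4: A_seq=1112 A_ack=252 B_seq=252 B_ack=1112
After event 5: A_seq=1112 A_ack=252 B_seq=252 B_ack=1112
After event 6: A_seq=1260 A_ack=252 B_seq=252 B_ack=1260
After event 7: A_seq=1306 A_ack=252 B_seq=252 B_ack=1306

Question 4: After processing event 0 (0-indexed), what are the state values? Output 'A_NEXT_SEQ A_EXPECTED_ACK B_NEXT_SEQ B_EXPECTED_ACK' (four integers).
After event 0: A_seq=1031 A_ack=0 B_seq=0 B_ack=1031

1031 0 0 1031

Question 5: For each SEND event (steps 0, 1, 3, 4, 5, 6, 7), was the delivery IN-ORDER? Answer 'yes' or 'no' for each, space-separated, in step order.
Answer: yes yes no yes no yes yes

Derivation:
Step 0: SEND seq=1000 -> in-order
Step 1: SEND seq=1031 -> in-order
Step 3: SEND seq=179 -> out-of-order
Step 4: SEND seq=0 -> in-order
Step 5: SEND seq=0 -> out-of-order
Step 6: SEND seq=1112 -> in-order
Step 7: SEND seq=1260 -> in-order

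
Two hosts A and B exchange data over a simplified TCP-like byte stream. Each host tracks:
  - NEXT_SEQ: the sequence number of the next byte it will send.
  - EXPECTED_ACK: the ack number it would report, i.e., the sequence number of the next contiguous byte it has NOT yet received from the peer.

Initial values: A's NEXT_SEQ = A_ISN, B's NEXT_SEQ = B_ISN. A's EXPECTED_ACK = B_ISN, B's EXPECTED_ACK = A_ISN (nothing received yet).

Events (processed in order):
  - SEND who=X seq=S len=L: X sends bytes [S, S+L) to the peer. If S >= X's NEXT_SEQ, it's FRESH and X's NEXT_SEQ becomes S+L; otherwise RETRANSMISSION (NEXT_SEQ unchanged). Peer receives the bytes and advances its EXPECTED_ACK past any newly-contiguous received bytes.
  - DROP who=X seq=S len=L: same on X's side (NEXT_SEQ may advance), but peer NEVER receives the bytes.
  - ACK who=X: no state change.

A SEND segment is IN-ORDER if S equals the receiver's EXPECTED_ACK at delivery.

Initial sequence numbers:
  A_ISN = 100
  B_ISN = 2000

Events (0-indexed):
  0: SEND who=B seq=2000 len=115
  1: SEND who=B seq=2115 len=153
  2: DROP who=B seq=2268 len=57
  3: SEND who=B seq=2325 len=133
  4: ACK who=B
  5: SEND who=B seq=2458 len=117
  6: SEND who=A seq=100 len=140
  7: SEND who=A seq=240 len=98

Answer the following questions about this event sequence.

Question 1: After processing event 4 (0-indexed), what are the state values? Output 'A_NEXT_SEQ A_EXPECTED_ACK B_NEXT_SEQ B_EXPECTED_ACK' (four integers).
After event 0: A_seq=100 A_ack=2115 B_seq=2115 B_ack=100
After event 1: A_seq=100 A_ack=2268 B_seq=2268 B_ack=100
After event 2: A_seq=100 A_ack=2268 B_seq=2325 B_ack=100
After event 3: A_seq=100 A_ack=2268 B_seq=2458 B_ack=100
After event 4: A_seq=100 A_ack=2268 B_seq=2458 B_ack=100

100 2268 2458 100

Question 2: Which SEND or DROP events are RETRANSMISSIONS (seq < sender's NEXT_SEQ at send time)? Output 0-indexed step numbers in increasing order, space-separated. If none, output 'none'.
Step 0: SEND seq=2000 -> fresh
Step 1: SEND seq=2115 -> fresh
Step 2: DROP seq=2268 -> fresh
Step 3: SEND seq=2325 -> fresh
Step 5: SEND seq=2458 -> fresh
Step 6: SEND seq=100 -> fresh
Step 7: SEND seq=240 -> fresh

Answer: none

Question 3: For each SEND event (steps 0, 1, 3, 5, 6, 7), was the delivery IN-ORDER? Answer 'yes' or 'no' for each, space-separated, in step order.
Step 0: SEND seq=2000 -> in-order
Step 1: SEND seq=2115 -> in-order
Step 3: SEND seq=2325 -> out-of-order
Step 5: SEND seq=2458 -> out-of-order
Step 6: SEND seq=100 -> in-order
Step 7: SEND seq=240 -> in-order

Answer: yes yes no no yes yes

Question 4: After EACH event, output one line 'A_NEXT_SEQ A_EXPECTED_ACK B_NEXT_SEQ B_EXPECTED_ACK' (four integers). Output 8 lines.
100 2115 2115 100
100 2268 2268 100
100 2268 2325 100
100 2268 2458 100
100 2268 2458 100
100 2268 2575 100
240 2268 2575 240
338 2268 2575 338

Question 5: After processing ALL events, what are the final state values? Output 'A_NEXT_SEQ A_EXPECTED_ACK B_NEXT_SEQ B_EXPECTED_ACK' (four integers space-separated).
Answer: 338 2268 2575 338

Derivation:
After event 0: A_seq=100 A_ack=2115 B_seq=2115 B_ack=100
After event 1: A_seq=100 A_ack=2268 B_seq=2268 B_ack=100
After event 2: A_seq=100 A_ack=2268 B_seq=2325 B_ack=100
After event 3: A_seq=100 A_ack=2268 B_seq=2458 B_ack=100
After event 4: A_seq=100 A_ack=2268 B_seq=2458 B_ack=100
After event 5: A_seq=100 A_ack=2268 B_seq=2575 B_ack=100
After event 6: A_seq=240 A_ack=2268 B_seq=2575 B_ack=240
After event 7: A_seq=338 A_ack=2268 B_seq=2575 B_ack=338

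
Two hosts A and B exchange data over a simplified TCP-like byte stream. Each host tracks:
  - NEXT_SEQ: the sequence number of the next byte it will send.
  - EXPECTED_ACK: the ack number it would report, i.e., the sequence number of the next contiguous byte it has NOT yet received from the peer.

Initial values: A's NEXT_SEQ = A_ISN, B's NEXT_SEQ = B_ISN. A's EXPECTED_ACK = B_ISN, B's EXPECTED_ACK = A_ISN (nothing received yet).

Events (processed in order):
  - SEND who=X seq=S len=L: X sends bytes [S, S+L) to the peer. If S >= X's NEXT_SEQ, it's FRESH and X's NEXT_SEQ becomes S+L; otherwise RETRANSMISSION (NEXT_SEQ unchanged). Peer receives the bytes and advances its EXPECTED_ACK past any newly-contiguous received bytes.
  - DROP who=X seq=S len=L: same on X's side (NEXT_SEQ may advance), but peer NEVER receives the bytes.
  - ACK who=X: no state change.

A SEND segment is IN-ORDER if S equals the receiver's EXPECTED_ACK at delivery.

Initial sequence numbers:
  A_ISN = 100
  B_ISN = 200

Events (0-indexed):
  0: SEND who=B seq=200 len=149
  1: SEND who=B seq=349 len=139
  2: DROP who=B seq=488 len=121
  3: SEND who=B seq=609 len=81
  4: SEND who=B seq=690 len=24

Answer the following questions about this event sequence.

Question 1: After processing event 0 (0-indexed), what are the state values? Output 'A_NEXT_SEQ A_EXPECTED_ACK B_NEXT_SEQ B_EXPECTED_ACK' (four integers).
After event 0: A_seq=100 A_ack=349 B_seq=349 B_ack=100

100 349 349 100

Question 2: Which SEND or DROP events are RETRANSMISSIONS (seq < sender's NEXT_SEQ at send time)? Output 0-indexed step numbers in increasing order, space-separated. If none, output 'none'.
Step 0: SEND seq=200 -> fresh
Step 1: SEND seq=349 -> fresh
Step 2: DROP seq=488 -> fresh
Step 3: SEND seq=609 -> fresh
Step 4: SEND seq=690 -> fresh

Answer: none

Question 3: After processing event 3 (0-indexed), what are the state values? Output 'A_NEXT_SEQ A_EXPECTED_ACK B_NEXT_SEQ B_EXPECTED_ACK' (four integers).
After event 0: A_seq=100 A_ack=349 B_seq=349 B_ack=100
After event 1: A_seq=100 A_ack=488 B_seq=488 B_ack=100
After event 2: A_seq=100 A_ack=488 B_seq=609 B_ack=100
After event 3: A_seq=100 A_ack=488 B_seq=690 B_ack=100

100 488 690 100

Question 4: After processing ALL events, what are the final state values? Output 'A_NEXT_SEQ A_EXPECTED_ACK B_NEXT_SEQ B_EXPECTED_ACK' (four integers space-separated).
Answer: 100 488 714 100

Derivation:
After event 0: A_seq=100 A_ack=349 B_seq=349 B_ack=100
After event 1: A_seq=100 A_ack=488 B_seq=488 B_ack=100
After event 2: A_seq=100 A_ack=488 B_seq=609 B_ack=100
After event 3: A_seq=100 A_ack=488 B_seq=690 B_ack=100
After event 4: A_seq=100 A_ack=488 B_seq=714 B_ack=100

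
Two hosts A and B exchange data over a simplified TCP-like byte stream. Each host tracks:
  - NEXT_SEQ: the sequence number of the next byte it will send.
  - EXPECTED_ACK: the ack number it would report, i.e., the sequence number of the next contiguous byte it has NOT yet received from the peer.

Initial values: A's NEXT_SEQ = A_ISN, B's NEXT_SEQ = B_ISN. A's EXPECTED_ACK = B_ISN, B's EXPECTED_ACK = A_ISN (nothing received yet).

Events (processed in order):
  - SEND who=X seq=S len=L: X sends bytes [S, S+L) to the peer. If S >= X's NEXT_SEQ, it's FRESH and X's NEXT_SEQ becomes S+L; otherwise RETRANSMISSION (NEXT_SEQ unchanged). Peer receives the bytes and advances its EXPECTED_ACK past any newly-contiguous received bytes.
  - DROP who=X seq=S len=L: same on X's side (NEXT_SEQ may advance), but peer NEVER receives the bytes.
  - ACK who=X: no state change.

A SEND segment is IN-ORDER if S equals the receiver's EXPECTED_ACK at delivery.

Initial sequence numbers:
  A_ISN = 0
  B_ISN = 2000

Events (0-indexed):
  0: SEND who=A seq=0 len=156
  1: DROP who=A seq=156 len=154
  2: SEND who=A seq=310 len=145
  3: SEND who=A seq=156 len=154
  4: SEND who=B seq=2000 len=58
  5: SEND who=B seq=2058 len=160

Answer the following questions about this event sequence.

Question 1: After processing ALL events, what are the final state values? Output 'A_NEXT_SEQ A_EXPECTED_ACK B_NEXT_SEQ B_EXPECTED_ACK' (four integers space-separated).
Answer: 455 2218 2218 455

Derivation:
After event 0: A_seq=156 A_ack=2000 B_seq=2000 B_ack=156
After event 1: A_seq=310 A_ack=2000 B_seq=2000 B_ack=156
After event 2: A_seq=455 A_ack=2000 B_seq=2000 B_ack=156
After event 3: A_seq=455 A_ack=2000 B_seq=2000 B_ack=455
After event 4: A_seq=455 A_ack=2058 B_seq=2058 B_ack=455
After event 5: A_seq=455 A_ack=2218 B_seq=2218 B_ack=455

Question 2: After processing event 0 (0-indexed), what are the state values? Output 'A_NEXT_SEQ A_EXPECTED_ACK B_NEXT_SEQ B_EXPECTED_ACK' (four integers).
After event 0: A_seq=156 A_ack=2000 B_seq=2000 B_ack=156

156 2000 2000 156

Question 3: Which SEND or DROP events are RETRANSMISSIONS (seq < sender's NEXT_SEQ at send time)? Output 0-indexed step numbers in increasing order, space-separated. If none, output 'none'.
Step 0: SEND seq=0 -> fresh
Step 1: DROP seq=156 -> fresh
Step 2: SEND seq=310 -> fresh
Step 3: SEND seq=156 -> retransmit
Step 4: SEND seq=2000 -> fresh
Step 5: SEND seq=2058 -> fresh

Answer: 3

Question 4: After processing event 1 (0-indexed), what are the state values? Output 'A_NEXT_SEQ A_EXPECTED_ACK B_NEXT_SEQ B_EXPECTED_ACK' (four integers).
After event 0: A_seq=156 A_ack=2000 B_seq=2000 B_ack=156
After event 1: A_seq=310 A_ack=2000 B_seq=2000 B_ack=156

310 2000 2000 156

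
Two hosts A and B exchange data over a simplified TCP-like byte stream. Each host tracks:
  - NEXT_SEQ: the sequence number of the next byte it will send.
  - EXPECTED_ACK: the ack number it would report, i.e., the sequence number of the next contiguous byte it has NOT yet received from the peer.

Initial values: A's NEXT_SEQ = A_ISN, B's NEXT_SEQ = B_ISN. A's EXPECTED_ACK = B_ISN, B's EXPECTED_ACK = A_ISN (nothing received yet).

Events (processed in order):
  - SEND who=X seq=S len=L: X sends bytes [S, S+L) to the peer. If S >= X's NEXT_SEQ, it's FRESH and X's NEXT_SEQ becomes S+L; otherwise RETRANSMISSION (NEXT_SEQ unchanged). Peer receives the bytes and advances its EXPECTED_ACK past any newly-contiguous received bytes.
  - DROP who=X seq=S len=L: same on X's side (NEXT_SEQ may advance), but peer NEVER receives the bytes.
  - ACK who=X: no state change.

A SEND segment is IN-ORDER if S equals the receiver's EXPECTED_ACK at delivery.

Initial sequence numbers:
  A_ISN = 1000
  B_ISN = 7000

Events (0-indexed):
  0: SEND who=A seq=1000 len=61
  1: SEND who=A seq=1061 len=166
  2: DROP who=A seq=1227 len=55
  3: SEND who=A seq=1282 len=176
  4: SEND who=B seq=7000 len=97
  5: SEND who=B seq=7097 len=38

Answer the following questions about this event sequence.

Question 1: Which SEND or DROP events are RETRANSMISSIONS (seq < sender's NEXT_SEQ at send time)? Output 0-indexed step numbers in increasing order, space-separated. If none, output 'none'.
Answer: none

Derivation:
Step 0: SEND seq=1000 -> fresh
Step 1: SEND seq=1061 -> fresh
Step 2: DROP seq=1227 -> fresh
Step 3: SEND seq=1282 -> fresh
Step 4: SEND seq=7000 -> fresh
Step 5: SEND seq=7097 -> fresh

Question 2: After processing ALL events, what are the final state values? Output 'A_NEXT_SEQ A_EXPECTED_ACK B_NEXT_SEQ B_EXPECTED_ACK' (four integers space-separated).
After event 0: A_seq=1061 A_ack=7000 B_seq=7000 B_ack=1061
After event 1: A_seq=1227 A_ack=7000 B_seq=7000 B_ack=1227
After event 2: A_seq=1282 A_ack=7000 B_seq=7000 B_ack=1227
After event 3: A_seq=1458 A_ack=7000 B_seq=7000 B_ack=1227
After event 4: A_seq=1458 A_ack=7097 B_seq=7097 B_ack=1227
After event 5: A_seq=1458 A_ack=7135 B_seq=7135 B_ack=1227

Answer: 1458 7135 7135 1227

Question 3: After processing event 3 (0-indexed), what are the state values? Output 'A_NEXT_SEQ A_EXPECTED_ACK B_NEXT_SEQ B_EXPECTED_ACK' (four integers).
After event 0: A_seq=1061 A_ack=7000 B_seq=7000 B_ack=1061
After event 1: A_seq=1227 A_ack=7000 B_seq=7000 B_ack=1227
After event 2: A_seq=1282 A_ack=7000 B_seq=7000 B_ack=1227
After event 3: A_seq=1458 A_ack=7000 B_seq=7000 B_ack=1227

1458 7000 7000 1227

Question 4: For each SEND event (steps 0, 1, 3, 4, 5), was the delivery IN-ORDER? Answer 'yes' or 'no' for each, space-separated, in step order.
Step 0: SEND seq=1000 -> in-order
Step 1: SEND seq=1061 -> in-order
Step 3: SEND seq=1282 -> out-of-order
Step 4: SEND seq=7000 -> in-order
Step 5: SEND seq=7097 -> in-order

Answer: yes yes no yes yes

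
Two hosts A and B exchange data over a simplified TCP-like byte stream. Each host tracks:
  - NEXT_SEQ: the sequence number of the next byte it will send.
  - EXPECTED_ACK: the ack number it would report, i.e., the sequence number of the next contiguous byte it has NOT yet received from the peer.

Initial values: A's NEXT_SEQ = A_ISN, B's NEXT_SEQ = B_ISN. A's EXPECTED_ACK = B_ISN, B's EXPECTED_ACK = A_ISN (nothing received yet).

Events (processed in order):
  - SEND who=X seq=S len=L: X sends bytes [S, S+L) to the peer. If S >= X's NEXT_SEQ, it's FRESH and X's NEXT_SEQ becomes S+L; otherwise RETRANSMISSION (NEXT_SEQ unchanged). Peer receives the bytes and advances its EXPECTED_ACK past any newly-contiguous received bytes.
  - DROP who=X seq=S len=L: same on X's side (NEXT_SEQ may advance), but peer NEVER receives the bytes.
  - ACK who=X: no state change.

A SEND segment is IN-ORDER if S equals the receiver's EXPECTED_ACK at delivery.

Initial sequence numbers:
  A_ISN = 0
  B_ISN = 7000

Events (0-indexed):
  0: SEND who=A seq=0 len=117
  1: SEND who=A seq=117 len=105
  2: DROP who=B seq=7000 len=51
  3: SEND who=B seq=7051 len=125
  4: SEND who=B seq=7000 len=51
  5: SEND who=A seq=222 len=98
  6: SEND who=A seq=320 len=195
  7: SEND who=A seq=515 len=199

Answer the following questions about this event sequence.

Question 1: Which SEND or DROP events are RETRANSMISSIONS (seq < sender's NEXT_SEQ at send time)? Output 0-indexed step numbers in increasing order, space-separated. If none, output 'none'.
Answer: 4

Derivation:
Step 0: SEND seq=0 -> fresh
Step 1: SEND seq=117 -> fresh
Step 2: DROP seq=7000 -> fresh
Step 3: SEND seq=7051 -> fresh
Step 4: SEND seq=7000 -> retransmit
Step 5: SEND seq=222 -> fresh
Step 6: SEND seq=320 -> fresh
Step 7: SEND seq=515 -> fresh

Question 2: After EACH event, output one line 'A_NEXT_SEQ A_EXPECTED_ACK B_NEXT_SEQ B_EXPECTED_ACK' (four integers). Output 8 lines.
117 7000 7000 117
222 7000 7000 222
222 7000 7051 222
222 7000 7176 222
222 7176 7176 222
320 7176 7176 320
515 7176 7176 515
714 7176 7176 714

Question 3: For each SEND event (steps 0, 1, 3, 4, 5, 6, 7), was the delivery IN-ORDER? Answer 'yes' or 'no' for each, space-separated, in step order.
Answer: yes yes no yes yes yes yes

Derivation:
Step 0: SEND seq=0 -> in-order
Step 1: SEND seq=117 -> in-order
Step 3: SEND seq=7051 -> out-of-order
Step 4: SEND seq=7000 -> in-order
Step 5: SEND seq=222 -> in-order
Step 6: SEND seq=320 -> in-order
Step 7: SEND seq=515 -> in-order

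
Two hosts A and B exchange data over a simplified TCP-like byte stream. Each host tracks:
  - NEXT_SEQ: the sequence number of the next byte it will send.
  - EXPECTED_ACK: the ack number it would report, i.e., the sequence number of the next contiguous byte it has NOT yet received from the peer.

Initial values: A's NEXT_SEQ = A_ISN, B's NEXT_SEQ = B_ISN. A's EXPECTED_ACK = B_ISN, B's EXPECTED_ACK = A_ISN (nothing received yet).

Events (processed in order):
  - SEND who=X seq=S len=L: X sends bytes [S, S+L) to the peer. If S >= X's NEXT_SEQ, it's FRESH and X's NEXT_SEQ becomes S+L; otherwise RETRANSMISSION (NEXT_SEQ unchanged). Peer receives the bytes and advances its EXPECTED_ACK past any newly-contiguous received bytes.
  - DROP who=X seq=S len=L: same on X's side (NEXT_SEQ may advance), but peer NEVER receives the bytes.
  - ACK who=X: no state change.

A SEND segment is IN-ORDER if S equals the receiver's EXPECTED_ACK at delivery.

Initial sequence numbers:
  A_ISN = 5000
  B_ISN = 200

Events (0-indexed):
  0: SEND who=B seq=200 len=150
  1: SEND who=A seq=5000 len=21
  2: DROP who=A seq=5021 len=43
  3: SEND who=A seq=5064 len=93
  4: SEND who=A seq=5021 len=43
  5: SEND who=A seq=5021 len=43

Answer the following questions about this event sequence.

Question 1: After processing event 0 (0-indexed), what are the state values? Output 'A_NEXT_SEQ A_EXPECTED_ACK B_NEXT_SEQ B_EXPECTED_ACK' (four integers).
After event 0: A_seq=5000 A_ack=350 B_seq=350 B_ack=5000

5000 350 350 5000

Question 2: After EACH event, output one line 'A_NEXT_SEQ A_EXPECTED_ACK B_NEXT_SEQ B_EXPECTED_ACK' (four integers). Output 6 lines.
5000 350 350 5000
5021 350 350 5021
5064 350 350 5021
5157 350 350 5021
5157 350 350 5157
5157 350 350 5157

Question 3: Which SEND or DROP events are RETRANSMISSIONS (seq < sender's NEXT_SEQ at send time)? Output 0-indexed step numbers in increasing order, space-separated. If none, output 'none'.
Answer: 4 5

Derivation:
Step 0: SEND seq=200 -> fresh
Step 1: SEND seq=5000 -> fresh
Step 2: DROP seq=5021 -> fresh
Step 3: SEND seq=5064 -> fresh
Step 4: SEND seq=5021 -> retransmit
Step 5: SEND seq=5021 -> retransmit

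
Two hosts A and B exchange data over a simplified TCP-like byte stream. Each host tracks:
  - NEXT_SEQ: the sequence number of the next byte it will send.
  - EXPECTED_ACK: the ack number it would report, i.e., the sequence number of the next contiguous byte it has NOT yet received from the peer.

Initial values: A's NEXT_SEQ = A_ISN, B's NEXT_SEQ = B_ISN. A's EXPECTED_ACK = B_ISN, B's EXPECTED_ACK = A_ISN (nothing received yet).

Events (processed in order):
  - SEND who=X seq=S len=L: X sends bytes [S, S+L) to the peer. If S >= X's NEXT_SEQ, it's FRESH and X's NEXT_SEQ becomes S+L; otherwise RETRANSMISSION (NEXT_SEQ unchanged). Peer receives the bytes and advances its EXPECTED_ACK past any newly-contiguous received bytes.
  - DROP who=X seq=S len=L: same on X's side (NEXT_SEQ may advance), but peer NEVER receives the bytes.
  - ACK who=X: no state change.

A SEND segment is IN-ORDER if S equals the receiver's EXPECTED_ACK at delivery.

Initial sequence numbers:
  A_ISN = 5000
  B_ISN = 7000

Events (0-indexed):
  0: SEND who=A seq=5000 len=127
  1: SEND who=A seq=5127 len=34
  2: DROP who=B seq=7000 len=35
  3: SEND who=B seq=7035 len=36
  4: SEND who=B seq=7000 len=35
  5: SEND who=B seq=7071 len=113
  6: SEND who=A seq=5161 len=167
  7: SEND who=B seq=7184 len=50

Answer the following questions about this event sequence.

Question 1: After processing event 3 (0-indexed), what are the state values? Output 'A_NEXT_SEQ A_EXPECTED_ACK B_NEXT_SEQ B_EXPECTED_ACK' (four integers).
After event 0: A_seq=5127 A_ack=7000 B_seq=7000 B_ack=5127
After event 1: A_seq=5161 A_ack=7000 B_seq=7000 B_ack=5161
After event 2: A_seq=5161 A_ack=7000 B_seq=7035 B_ack=5161
After event 3: A_seq=5161 A_ack=7000 B_seq=7071 B_ack=5161

5161 7000 7071 5161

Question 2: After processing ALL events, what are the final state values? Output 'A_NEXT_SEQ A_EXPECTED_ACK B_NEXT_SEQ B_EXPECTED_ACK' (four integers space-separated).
After event 0: A_seq=5127 A_ack=7000 B_seq=7000 B_ack=5127
After event 1: A_seq=5161 A_ack=7000 B_seq=7000 B_ack=5161
After event 2: A_seq=5161 A_ack=7000 B_seq=7035 B_ack=5161
After event 3: A_seq=5161 A_ack=7000 B_seq=7071 B_ack=5161
After event 4: A_seq=5161 A_ack=7071 B_seq=7071 B_ack=5161
After event 5: A_seq=5161 A_ack=7184 B_seq=7184 B_ack=5161
After event 6: A_seq=5328 A_ack=7184 B_seq=7184 B_ack=5328
After event 7: A_seq=5328 A_ack=7234 B_seq=7234 B_ack=5328

Answer: 5328 7234 7234 5328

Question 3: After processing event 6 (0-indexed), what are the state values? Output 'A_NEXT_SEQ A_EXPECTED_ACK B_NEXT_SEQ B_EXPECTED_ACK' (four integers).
After event 0: A_seq=5127 A_ack=7000 B_seq=7000 B_ack=5127
After event 1: A_seq=5161 A_ack=7000 B_seq=7000 B_ack=5161
After event 2: A_seq=5161 A_ack=7000 B_seq=7035 B_ack=5161
After event 3: A_seq=5161 A_ack=7000 B_seq=7071 B_ack=5161
After event 4: A_seq=5161 A_ack=7071 B_seq=7071 B_ack=5161
After event 5: A_seq=5161 A_ack=7184 B_seq=7184 B_ack=5161
After event 6: A_seq=5328 A_ack=7184 B_seq=7184 B_ack=5328

5328 7184 7184 5328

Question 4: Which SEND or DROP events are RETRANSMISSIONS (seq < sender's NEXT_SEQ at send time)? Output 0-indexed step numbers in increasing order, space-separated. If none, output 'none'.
Answer: 4

Derivation:
Step 0: SEND seq=5000 -> fresh
Step 1: SEND seq=5127 -> fresh
Step 2: DROP seq=7000 -> fresh
Step 3: SEND seq=7035 -> fresh
Step 4: SEND seq=7000 -> retransmit
Step 5: SEND seq=7071 -> fresh
Step 6: SEND seq=5161 -> fresh
Step 7: SEND seq=7184 -> fresh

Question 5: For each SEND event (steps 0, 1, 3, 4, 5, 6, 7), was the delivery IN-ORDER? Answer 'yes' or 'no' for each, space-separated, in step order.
Step 0: SEND seq=5000 -> in-order
Step 1: SEND seq=5127 -> in-order
Step 3: SEND seq=7035 -> out-of-order
Step 4: SEND seq=7000 -> in-order
Step 5: SEND seq=7071 -> in-order
Step 6: SEND seq=5161 -> in-order
Step 7: SEND seq=7184 -> in-order

Answer: yes yes no yes yes yes yes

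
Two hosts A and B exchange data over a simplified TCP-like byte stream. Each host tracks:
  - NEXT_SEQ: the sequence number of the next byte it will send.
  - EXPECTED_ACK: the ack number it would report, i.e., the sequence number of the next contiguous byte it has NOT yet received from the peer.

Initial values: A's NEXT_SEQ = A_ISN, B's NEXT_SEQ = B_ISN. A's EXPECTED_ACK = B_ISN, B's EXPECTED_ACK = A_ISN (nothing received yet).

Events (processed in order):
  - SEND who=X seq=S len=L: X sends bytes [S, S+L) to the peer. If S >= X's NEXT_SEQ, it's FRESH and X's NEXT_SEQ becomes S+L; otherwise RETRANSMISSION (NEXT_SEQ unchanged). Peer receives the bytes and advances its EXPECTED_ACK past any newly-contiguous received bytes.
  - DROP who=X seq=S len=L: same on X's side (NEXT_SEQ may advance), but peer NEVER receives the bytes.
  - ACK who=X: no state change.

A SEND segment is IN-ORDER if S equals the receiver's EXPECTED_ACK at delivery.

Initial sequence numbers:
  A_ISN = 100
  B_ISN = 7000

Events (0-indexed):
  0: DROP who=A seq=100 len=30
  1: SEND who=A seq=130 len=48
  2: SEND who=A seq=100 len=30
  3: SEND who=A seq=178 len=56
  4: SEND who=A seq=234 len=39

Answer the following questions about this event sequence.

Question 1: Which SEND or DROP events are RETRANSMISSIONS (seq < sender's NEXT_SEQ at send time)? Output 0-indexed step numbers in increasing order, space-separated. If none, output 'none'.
Step 0: DROP seq=100 -> fresh
Step 1: SEND seq=130 -> fresh
Step 2: SEND seq=100 -> retransmit
Step 3: SEND seq=178 -> fresh
Step 4: SEND seq=234 -> fresh

Answer: 2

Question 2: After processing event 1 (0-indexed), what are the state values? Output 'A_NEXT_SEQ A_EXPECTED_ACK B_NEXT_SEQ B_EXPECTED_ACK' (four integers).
After event 0: A_seq=130 A_ack=7000 B_seq=7000 B_ack=100
After event 1: A_seq=178 A_ack=7000 B_seq=7000 B_ack=100

178 7000 7000 100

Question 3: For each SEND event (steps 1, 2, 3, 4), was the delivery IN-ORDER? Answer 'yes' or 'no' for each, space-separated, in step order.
Answer: no yes yes yes

Derivation:
Step 1: SEND seq=130 -> out-of-order
Step 2: SEND seq=100 -> in-order
Step 3: SEND seq=178 -> in-order
Step 4: SEND seq=234 -> in-order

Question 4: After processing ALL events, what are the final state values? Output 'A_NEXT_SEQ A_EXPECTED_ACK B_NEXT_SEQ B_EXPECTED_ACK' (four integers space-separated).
Answer: 273 7000 7000 273

Derivation:
After event 0: A_seq=130 A_ack=7000 B_seq=7000 B_ack=100
After event 1: A_seq=178 A_ack=7000 B_seq=7000 B_ack=100
After event 2: A_seq=178 A_ack=7000 B_seq=7000 B_ack=178
After event 3: A_seq=234 A_ack=7000 B_seq=7000 B_ack=234
After event 4: A_seq=273 A_ack=7000 B_seq=7000 B_ack=273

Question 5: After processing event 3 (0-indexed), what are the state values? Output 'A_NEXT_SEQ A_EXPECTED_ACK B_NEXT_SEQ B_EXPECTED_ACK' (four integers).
After event 0: A_seq=130 A_ack=7000 B_seq=7000 B_ack=100
After event 1: A_seq=178 A_ack=7000 B_seq=7000 B_ack=100
After event 2: A_seq=178 A_ack=7000 B_seq=7000 B_ack=178
After event 3: A_seq=234 A_ack=7000 B_seq=7000 B_ack=234

234 7000 7000 234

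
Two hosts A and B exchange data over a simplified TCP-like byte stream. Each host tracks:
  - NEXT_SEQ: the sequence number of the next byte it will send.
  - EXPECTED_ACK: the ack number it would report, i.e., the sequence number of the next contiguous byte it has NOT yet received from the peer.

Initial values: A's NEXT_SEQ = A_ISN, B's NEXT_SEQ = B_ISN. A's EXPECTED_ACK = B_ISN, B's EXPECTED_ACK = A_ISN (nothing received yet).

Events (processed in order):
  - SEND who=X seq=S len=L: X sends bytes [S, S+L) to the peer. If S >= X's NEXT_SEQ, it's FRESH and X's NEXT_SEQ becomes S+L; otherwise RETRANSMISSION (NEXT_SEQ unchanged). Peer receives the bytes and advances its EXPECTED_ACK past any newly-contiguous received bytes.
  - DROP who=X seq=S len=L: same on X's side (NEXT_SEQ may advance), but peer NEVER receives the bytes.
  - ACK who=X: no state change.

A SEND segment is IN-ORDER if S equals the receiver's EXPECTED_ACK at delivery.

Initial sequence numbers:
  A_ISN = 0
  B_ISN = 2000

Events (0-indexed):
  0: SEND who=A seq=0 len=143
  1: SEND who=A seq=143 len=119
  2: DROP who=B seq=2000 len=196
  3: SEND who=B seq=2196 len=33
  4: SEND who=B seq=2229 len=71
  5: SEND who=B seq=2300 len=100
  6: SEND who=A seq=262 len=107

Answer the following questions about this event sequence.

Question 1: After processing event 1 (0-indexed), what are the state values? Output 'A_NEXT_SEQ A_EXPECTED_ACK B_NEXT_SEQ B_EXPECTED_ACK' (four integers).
After event 0: A_seq=143 A_ack=2000 B_seq=2000 B_ack=143
After event 1: A_seq=262 A_ack=2000 B_seq=2000 B_ack=262

262 2000 2000 262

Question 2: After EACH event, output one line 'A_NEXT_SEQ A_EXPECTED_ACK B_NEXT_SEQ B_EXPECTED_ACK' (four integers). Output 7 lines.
143 2000 2000 143
262 2000 2000 262
262 2000 2196 262
262 2000 2229 262
262 2000 2300 262
262 2000 2400 262
369 2000 2400 369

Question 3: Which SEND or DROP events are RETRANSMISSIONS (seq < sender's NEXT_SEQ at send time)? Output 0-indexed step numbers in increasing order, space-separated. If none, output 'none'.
Answer: none

Derivation:
Step 0: SEND seq=0 -> fresh
Step 1: SEND seq=143 -> fresh
Step 2: DROP seq=2000 -> fresh
Step 3: SEND seq=2196 -> fresh
Step 4: SEND seq=2229 -> fresh
Step 5: SEND seq=2300 -> fresh
Step 6: SEND seq=262 -> fresh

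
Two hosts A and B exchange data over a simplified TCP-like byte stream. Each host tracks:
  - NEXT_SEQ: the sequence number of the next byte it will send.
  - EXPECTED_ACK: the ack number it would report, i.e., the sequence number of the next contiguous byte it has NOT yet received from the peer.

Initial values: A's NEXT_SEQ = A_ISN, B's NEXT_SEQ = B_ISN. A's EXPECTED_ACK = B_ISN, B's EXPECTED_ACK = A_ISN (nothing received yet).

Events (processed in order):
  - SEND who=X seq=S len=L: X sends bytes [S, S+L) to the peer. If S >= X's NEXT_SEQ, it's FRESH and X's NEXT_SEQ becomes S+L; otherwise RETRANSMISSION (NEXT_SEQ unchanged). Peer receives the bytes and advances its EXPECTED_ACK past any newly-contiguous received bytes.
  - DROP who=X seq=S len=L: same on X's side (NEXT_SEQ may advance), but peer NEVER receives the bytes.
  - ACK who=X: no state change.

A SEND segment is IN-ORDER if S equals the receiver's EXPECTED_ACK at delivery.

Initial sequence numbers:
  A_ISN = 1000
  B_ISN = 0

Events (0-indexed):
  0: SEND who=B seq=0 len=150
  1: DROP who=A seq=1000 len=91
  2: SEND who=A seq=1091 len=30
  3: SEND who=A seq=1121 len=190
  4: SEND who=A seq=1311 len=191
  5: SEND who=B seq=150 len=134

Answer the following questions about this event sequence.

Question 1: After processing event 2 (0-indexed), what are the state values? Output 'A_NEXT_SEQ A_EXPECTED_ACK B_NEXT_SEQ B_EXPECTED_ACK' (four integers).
After event 0: A_seq=1000 A_ack=150 B_seq=150 B_ack=1000
After event 1: A_seq=1091 A_ack=150 B_seq=150 B_ack=1000
After event 2: A_seq=1121 A_ack=150 B_seq=150 B_ack=1000

1121 150 150 1000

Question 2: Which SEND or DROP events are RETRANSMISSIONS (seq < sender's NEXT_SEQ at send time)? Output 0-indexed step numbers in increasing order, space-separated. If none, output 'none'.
Answer: none

Derivation:
Step 0: SEND seq=0 -> fresh
Step 1: DROP seq=1000 -> fresh
Step 2: SEND seq=1091 -> fresh
Step 3: SEND seq=1121 -> fresh
Step 4: SEND seq=1311 -> fresh
Step 5: SEND seq=150 -> fresh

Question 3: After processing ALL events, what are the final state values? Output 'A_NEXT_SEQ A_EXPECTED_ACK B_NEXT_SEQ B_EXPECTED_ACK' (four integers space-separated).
Answer: 1502 284 284 1000

Derivation:
After event 0: A_seq=1000 A_ack=150 B_seq=150 B_ack=1000
After event 1: A_seq=1091 A_ack=150 B_seq=150 B_ack=1000
After event 2: A_seq=1121 A_ack=150 B_seq=150 B_ack=1000
After event 3: A_seq=1311 A_ack=150 B_seq=150 B_ack=1000
After event 4: A_seq=1502 A_ack=150 B_seq=150 B_ack=1000
After event 5: A_seq=1502 A_ack=284 B_seq=284 B_ack=1000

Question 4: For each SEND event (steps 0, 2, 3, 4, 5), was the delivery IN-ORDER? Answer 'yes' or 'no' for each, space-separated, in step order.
Answer: yes no no no yes

Derivation:
Step 0: SEND seq=0 -> in-order
Step 2: SEND seq=1091 -> out-of-order
Step 3: SEND seq=1121 -> out-of-order
Step 4: SEND seq=1311 -> out-of-order
Step 5: SEND seq=150 -> in-order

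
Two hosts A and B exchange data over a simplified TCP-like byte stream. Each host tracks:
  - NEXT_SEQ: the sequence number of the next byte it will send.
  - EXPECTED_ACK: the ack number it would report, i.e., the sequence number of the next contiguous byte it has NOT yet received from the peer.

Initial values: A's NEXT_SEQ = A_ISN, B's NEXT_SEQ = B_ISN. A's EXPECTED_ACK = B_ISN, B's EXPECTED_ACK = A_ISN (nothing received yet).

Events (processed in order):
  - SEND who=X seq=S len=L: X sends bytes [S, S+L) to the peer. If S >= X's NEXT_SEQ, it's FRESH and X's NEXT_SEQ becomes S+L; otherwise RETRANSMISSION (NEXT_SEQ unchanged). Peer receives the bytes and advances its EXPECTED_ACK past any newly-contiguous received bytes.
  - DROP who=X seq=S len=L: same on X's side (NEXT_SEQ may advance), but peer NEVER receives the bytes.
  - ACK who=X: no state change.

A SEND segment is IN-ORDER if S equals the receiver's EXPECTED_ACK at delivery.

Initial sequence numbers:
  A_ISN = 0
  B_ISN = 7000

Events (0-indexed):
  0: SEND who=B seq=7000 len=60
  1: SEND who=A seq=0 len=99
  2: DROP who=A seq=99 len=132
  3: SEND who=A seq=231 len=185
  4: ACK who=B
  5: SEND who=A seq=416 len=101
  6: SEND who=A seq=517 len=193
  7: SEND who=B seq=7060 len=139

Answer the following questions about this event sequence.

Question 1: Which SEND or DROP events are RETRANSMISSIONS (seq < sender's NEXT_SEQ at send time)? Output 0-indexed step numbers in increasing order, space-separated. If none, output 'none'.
Step 0: SEND seq=7000 -> fresh
Step 1: SEND seq=0 -> fresh
Step 2: DROP seq=99 -> fresh
Step 3: SEND seq=231 -> fresh
Step 5: SEND seq=416 -> fresh
Step 6: SEND seq=517 -> fresh
Step 7: SEND seq=7060 -> fresh

Answer: none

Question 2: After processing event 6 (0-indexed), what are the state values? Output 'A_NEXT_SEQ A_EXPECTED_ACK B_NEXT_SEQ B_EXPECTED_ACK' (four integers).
After event 0: A_seq=0 A_ack=7060 B_seq=7060 B_ack=0
After event 1: A_seq=99 A_ack=7060 B_seq=7060 B_ack=99
After event 2: A_seq=231 A_ack=7060 B_seq=7060 B_ack=99
After event 3: A_seq=416 A_ack=7060 B_seq=7060 B_ack=99
After event 4: A_seq=416 A_ack=7060 B_seq=7060 B_ack=99
After event 5: A_seq=517 A_ack=7060 B_seq=7060 B_ack=99
After event 6: A_seq=710 A_ack=7060 B_seq=7060 B_ack=99

710 7060 7060 99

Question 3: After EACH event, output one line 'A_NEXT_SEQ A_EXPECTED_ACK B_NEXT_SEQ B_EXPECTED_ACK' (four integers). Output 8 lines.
0 7060 7060 0
99 7060 7060 99
231 7060 7060 99
416 7060 7060 99
416 7060 7060 99
517 7060 7060 99
710 7060 7060 99
710 7199 7199 99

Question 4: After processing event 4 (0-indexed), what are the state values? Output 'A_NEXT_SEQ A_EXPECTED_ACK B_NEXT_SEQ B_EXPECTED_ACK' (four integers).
After event 0: A_seq=0 A_ack=7060 B_seq=7060 B_ack=0
After event 1: A_seq=99 A_ack=7060 B_seq=7060 B_ack=99
After event 2: A_seq=231 A_ack=7060 B_seq=7060 B_ack=99
After event 3: A_seq=416 A_ack=7060 B_seq=7060 B_ack=99
After event 4: A_seq=416 A_ack=7060 B_seq=7060 B_ack=99

416 7060 7060 99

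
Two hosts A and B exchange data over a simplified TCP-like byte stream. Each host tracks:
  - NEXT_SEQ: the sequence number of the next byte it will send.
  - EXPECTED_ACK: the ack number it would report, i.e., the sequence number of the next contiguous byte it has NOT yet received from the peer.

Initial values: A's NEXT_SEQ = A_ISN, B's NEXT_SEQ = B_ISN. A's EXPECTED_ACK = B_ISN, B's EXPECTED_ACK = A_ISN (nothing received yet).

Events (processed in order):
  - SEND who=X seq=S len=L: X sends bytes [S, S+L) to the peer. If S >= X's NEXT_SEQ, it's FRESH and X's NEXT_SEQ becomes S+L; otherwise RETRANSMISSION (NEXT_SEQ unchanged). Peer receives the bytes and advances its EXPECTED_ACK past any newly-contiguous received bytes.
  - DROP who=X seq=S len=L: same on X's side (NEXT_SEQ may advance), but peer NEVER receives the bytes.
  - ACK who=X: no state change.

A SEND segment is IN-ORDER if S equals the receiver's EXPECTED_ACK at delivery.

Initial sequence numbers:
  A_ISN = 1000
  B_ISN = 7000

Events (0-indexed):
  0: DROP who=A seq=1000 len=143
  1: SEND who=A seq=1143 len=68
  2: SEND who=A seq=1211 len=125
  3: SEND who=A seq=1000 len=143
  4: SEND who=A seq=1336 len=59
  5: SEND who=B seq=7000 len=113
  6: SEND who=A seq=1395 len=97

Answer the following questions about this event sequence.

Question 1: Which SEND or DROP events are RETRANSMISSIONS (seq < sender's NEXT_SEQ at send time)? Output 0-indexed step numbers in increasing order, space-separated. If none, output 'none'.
Step 0: DROP seq=1000 -> fresh
Step 1: SEND seq=1143 -> fresh
Step 2: SEND seq=1211 -> fresh
Step 3: SEND seq=1000 -> retransmit
Step 4: SEND seq=1336 -> fresh
Step 5: SEND seq=7000 -> fresh
Step 6: SEND seq=1395 -> fresh

Answer: 3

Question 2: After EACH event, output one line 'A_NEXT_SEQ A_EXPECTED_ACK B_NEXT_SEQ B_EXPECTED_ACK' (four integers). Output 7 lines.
1143 7000 7000 1000
1211 7000 7000 1000
1336 7000 7000 1000
1336 7000 7000 1336
1395 7000 7000 1395
1395 7113 7113 1395
1492 7113 7113 1492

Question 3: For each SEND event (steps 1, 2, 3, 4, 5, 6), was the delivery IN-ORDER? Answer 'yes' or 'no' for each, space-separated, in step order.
Step 1: SEND seq=1143 -> out-of-order
Step 2: SEND seq=1211 -> out-of-order
Step 3: SEND seq=1000 -> in-order
Step 4: SEND seq=1336 -> in-order
Step 5: SEND seq=7000 -> in-order
Step 6: SEND seq=1395 -> in-order

Answer: no no yes yes yes yes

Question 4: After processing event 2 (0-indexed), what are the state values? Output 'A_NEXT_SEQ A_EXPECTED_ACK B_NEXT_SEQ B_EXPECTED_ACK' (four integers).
After event 0: A_seq=1143 A_ack=7000 B_seq=7000 B_ack=1000
After event 1: A_seq=1211 A_ack=7000 B_seq=7000 B_ack=1000
After event 2: A_seq=1336 A_ack=7000 B_seq=7000 B_ack=1000

1336 7000 7000 1000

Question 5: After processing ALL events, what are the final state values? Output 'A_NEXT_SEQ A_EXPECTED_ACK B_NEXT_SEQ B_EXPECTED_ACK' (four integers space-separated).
After event 0: A_seq=1143 A_ack=7000 B_seq=7000 B_ack=1000
After event 1: A_seq=1211 A_ack=7000 B_seq=7000 B_ack=1000
After event 2: A_seq=1336 A_ack=7000 B_seq=7000 B_ack=1000
After event 3: A_seq=1336 A_ack=7000 B_seq=7000 B_ack=1336
After event 4: A_seq=1395 A_ack=7000 B_seq=7000 B_ack=1395
After event 5: A_seq=1395 A_ack=7113 B_seq=7113 B_ack=1395
After event 6: A_seq=1492 A_ack=7113 B_seq=7113 B_ack=1492

Answer: 1492 7113 7113 1492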